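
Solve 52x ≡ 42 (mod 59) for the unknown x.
x ≡ 53 (mod 59)

gcd(52, 59) = 1, which divides 42, so solutions exist.
Find 52^(-1) mod 59 by the extended Euclidean algorithm:
59 = 1 × 52 + 7  ⟹  7 = (1)·59 + (-1)·52
52 = 7 × 7 + 3  ⟹  3 = (-7)·59 + (8)·52
7 = 2 × 3 + 1  ⟹  1 = (15)·59 + (-17)·52
So (-17)·52 ≡ 1 (mod 59), i.e. 52^(-1) ≡ -17 ≡ 42 (mod 59).
x ≡ 42 × 42 = 1764 ≡ 53 (mod 59).
Check: 52 × 53 = 2756 ≡ 42 (mod 59).
Unique solution: x ≡ 53 (mod 59)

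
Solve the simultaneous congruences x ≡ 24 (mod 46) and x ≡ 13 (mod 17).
438

Using Chinese Remainder Theorem:
M = 46 × 17 = 782
M1 = 17, M2 = 46
y1 = 17^(-1) mod 46 = 19
y2 = 46^(-1) mod 17 = 10
x = (24×17×19 + 13×46×10) mod 782 = 438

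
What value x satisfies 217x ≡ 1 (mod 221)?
55

gcd(217, 221) = 1, so the inverse exists.
Extended Euclidean algorithm on (221, 217):
221 = 1 × 217 + 4  ⟹  4 = (1)·221 + (-1)·217
217 = 54 × 4 + 1  ⟹  1 = (-54)·221 + (55)·217
So (55)·217 ≡ 1 (mod 221), i.e. 217^(-1) ≡ 55 (mod 221).
Check: 217 × 55 = 11935 ≡ 1 (mod 221)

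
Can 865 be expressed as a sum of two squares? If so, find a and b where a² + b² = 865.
9² + 28² (a=9, b=28)

Factorization: 865 = 5 × 173
By Fermat: n is sum of two squares iff every prime p ≡ 3 (mod 4) appears to even power.
All primes ≡ 3 (mod 4) appear to even power.
Search a = 0, 1, 2, … for 865 - a² a perfect square: first hit at a = 9: 865 - 81 = 784 = 28².
865 = 9² + 28² = 81 + 784 ✓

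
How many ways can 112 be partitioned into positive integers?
761002156

p(n) counts ways to write n as a sum of positive integers (order ignored).
Euler's pentagonal recurrence: p(k) = p(k-1) + p(k-2) - p(k-5) - p(k-7) + p(k-12) + p(k-15) - ... (offsets j(3j∓1)/2, signs ++--, p(0)=1, p(<0)=0).
DP table for k = 0..111: p(0)=1, p(1)=1, p(2)=2, p(3)=3, p(4)=5, p(5)=7, p(6)=11, p(7)=15, p(8)=22, p(9)=30, p(10)=42, p(11)=56, p(12)=77, p(13)=101, p(14)=135, p(15)=176, p(16)=231, p(17)=297, p(18)=385, p(19)=490, p(20)=627, p(21)=792, p(22)=1002, p(23)=1255, p(24)=1575, p(25)=1958, p(26)=2436, p(27)=3010, p(28)=3718, p(29)=4565, p(30)=5604, p(31)=6842, p(32)=8349, p(33)=10143, p(34)=12310, p(35)=14883, p(36)=17977, p(37)=21637, p(38)=26015, p(39)=31185, p(40)=37338, p(41)=44583, p(42)=53174, p(43)=63261, p(44)=75175, p(45)=89134, p(46)=105558, p(47)=124754, p(48)=147273, p(49)=173525, p(50)=204226, p(51)=239943, p(52)=281589, p(53)=329931, p(54)=386155, p(55)=451276, p(56)=526823, p(57)=614154, p(58)=715220, p(59)=831820, p(60)=966467, p(61)=1121505, p(62)=1300156, p(63)=1505499, p(64)=1741630, p(65)=2012558, p(66)=2323520, p(67)=2679689, p(68)=3087735, p(69)=3554345, p(70)=4087968, p(71)=4697205, p(72)=5392783, p(73)=6185689, p(74)=7089500, p(75)=8118264, p(76)=9289091, p(77)=10619863, p(78)=12132164, p(79)=13848650, p(80)=15796476, p(81)=18004327, p(82)=20506255, p(83)=23338469, p(84)=26543660, p(85)=30167357, p(86)=34262962, p(87)=38887673, p(88)=44108109, p(89)=49995925, p(90)=56634173, p(91)=64112359, p(92)=72533807, p(93)=82010177, p(94)=92669720, p(95)=104651419, p(96)=118114304, p(97)=133230930, p(98)=150198136, p(99)=169229875, p(100)=190569292, p(101)=214481126, p(102)=241265379, p(103)=271248950, p(104)=304801365, p(105)=342325709, p(106)=384276336, p(107)=431149389, p(108)=483502844, p(109)=541946240, p(110)=607163746, p(111)=679903203.
Final step: p(112) = p(111) + p(110) - p(107) - p(105) + p(100) + p(97) - p(90) - p(86) + p(77) + p(72) - p(61) - p(55) + p(42) + p(35) - p(20) - p(12)
= 679903203 + 607163746 - 431149389 - 342325709 + 190569292 + 133230930 - 56634173 - 34262962 + 10619863 + 5392783 - 1121505 - 451276 + 53174 + 14883 - 627 - 77
= 761002156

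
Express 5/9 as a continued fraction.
[0; 1, 1, 4]

Euclidean algorithm steps:
5 = 0 × 9 + 5
9 = 1 × 5 + 4
5 = 1 × 4 + 1
4 = 4 × 1 + 0
Continued fraction: [0; 1, 1, 4]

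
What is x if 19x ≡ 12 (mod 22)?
x ≡ 18 (mod 22)

gcd(19, 22) = 1, which divides 12, so solutions exist.
Find 19^(-1) mod 22 by the extended Euclidean algorithm:
22 = 1 × 19 + 3  ⟹  3 = (1)·22 + (-1)·19
19 = 6 × 3 + 1  ⟹  1 = (-6)·22 + (7)·19
So (7)·19 ≡ 1 (mod 22), i.e. 19^(-1) ≡ 7 (mod 22).
x ≡ 7 × 12 = 84 ≡ 18 (mod 22).
Check: 19 × 18 = 342 ≡ 12 (mod 22).
Unique solution: x ≡ 18 (mod 22)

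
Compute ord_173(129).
172

173 is prime, so ord(129) divides φ(173) = 172.
Divisors of 172: 1, 2, 4, 43, 86, 172.
Repeated squaring: 129^1 ≡ 129, 129^2 ≡ 33, 129^4 ≡ 51, 129^8 ≡ 6, 129^16 ≡ 36, 129^32 ≡ 85, 129^64 ≡ 132, 129^128 ≡ 124 (mod 173).
Test 129^d mod 173 for each divisor d in increasing order:
129^1 ≡ 129
129^2 ≡ 33
129^4 ≡ 51
129^43 = 129^32·129^8·129^2·129^1 ≡ 93
129^86 = 129^64·129^16·129^4·129^2 ≡ 172
129^172 = 129^128·129^32·129^8·129^4 ≡ 1  ← first divisor giving 1
The order is 172.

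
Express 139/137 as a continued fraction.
[1; 68, 2]

Euclidean algorithm steps:
139 = 1 × 137 + 2
137 = 68 × 2 + 1
2 = 2 × 1 + 0
Continued fraction: [1; 68, 2]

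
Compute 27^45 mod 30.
27

Repeated squaring. Binary of 45 = 101101.
27^1 ≡ 27 (mod 30); 27^2 ≡ 9 (mod 30); 27^4 ≡ 21 (mod 30); 27^8 ≡ 21 (mod 30); 27^16 ≡ 21 (mod 30); 27^32 ≡ 21 (mod 30)
27^45 = 27^1 × 27^4 × 27^8 × 27^32 ≡ 27 (mod 30)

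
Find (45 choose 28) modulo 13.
6

Using Lucas' theorem:
Write n=45 and k=28 in base 13:
n in base 13: [3, 6]
k in base 13: [2, 2]
C(45,28) mod 13 = ∏ C(n_i, k_i) mod 13
Digit binomials (mod 13): C(3,2) = 3; C(6,2) = 15 ≡ 2
Product: 3 × 2 = 6 ≡ 6 (mod 13)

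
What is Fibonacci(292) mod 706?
437

Matrix identity: Q^n = [[F_(n+1), F_n], [F_n, F_(n-1)]] with Q = [[1,1],[1,0]].
n = 292 = 100100100₂. Square-and-multiply, entries mod 706:
Q^1 = [[1,1],[1,0]]
Q^2 = (Q^1)² = [[2,1],[1,1]]
Q^4 = (Q^2)² = [[5,3],[3,2]]
Q^9 = (Q^4)²·Q = [[55,34],[34,21]]
Q^18 = (Q^9)² = [[651,466],[466,185]]
Q^36 = (Q^18)² = [[615,570],[570,45]]
Q^73 = (Q^36)²·Q = [[557,655],[655,608]]
Q^146 = (Q^73)² = [[92,595],[595,203]]
Q^292 = (Q^146)² = [[311,437],[437,580]]
F_292 mod 706 = Q^292[0][1] = 437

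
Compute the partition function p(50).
204226

p(n) counts ways to write n as a sum of positive integers (order ignored).
Euler's pentagonal recurrence: p(k) = p(k-1) + p(k-2) - p(k-5) - p(k-7) + p(k-12) + p(k-15) - ... (offsets j(3j∓1)/2, signs ++--, p(0)=1, p(<0)=0).
DP table for k = 0..49: p(0)=1, p(1)=1, p(2)=2, p(3)=3, p(4)=5, p(5)=7, p(6)=11, p(7)=15, p(8)=22, p(9)=30, p(10)=42, p(11)=56, p(12)=77, p(13)=101, p(14)=135, p(15)=176, p(16)=231, p(17)=297, p(18)=385, p(19)=490, p(20)=627, p(21)=792, p(22)=1002, p(23)=1255, p(24)=1575, p(25)=1958, p(26)=2436, p(27)=3010, p(28)=3718, p(29)=4565, p(30)=5604, p(31)=6842, p(32)=8349, p(33)=10143, p(34)=12310, p(35)=14883, p(36)=17977, p(37)=21637, p(38)=26015, p(39)=31185, p(40)=37338, p(41)=44583, p(42)=53174, p(43)=63261, p(44)=75175, p(45)=89134, p(46)=105558, p(47)=124754, p(48)=147273, p(49)=173525.
Final step: p(50) = p(49) + p(48) - p(45) - p(43) + p(38) + p(35) - p(28) - p(24) + p(15) + p(10)
= 173525 + 147273 - 89134 - 63261 + 26015 + 14883 - 3718 - 1575 + 176 + 42
= 204226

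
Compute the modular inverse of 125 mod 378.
251

gcd(125, 378) = 1, so the inverse exists.
Extended Euclidean algorithm on (378, 125):
378 = 3 × 125 + 3  ⟹  3 = (1)·378 + (-3)·125
125 = 41 × 3 + 2  ⟹  2 = (-41)·378 + (124)·125
3 = 1 × 2 + 1  ⟹  1 = (42)·378 + (-127)·125
So (-127)·125 ≡ 1 (mod 378), i.e. 125^(-1) ≡ -127 ≡ 251 (mod 378).
Check: 125 × 251 = 31375 ≡ 1 (mod 378)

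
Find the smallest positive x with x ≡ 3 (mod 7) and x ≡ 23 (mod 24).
143

Using Chinese Remainder Theorem:
M = 7 × 24 = 168
M1 = 24, M2 = 7
y1 = 24^(-1) mod 7 = 5
y2 = 7^(-1) mod 24 = 7
x = (3×24×5 + 23×7×7) mod 168 = 143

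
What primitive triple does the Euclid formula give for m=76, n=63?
(1807, 9576, 9745)

Euclid's formula: a = m² - n², b = 2mn, c = m² + n²
m = 76, n = 63
a = 76² - 63² = 5776 - 3969 = 1807
b = 2 × 76 × 63 = 9576
c = 76² + 63² = 5776 + 3969 = 9745
Verification: 1807² + 9576² = 3265249 + 91699776 = 94965025 = 9745² ✓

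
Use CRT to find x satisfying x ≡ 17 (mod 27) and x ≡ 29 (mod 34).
233

Using Chinese Remainder Theorem:
M = 27 × 34 = 918
M1 = 34, M2 = 27
y1 = 34^(-1) mod 27 = 4
y2 = 27^(-1) mod 34 = 29
x = (17×34×4 + 29×27×29) mod 918 = 233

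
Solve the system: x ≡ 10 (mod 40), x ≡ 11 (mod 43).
570

Using Chinese Remainder Theorem:
M = 40 × 43 = 1720
M1 = 43, M2 = 40
y1 = 43^(-1) mod 40 = 27
y2 = 40^(-1) mod 43 = 14
x = (10×43×27 + 11×40×14) mod 1720 = 570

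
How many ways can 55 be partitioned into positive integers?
451276

p(n) counts ways to write n as a sum of positive integers (order ignored).
Euler's pentagonal recurrence: p(k) = p(k-1) + p(k-2) - p(k-5) - p(k-7) + p(k-12) + p(k-15) - ... (offsets j(3j∓1)/2, signs ++--, p(0)=1, p(<0)=0).
DP table for k = 0..54: p(0)=1, p(1)=1, p(2)=2, p(3)=3, p(4)=5, p(5)=7, p(6)=11, p(7)=15, p(8)=22, p(9)=30, p(10)=42, p(11)=56, p(12)=77, p(13)=101, p(14)=135, p(15)=176, p(16)=231, p(17)=297, p(18)=385, p(19)=490, p(20)=627, p(21)=792, p(22)=1002, p(23)=1255, p(24)=1575, p(25)=1958, p(26)=2436, p(27)=3010, p(28)=3718, p(29)=4565, p(30)=5604, p(31)=6842, p(32)=8349, p(33)=10143, p(34)=12310, p(35)=14883, p(36)=17977, p(37)=21637, p(38)=26015, p(39)=31185, p(40)=37338, p(41)=44583, p(42)=53174, p(43)=63261, p(44)=75175, p(45)=89134, p(46)=105558, p(47)=124754, p(48)=147273, p(49)=173525, p(50)=204226, p(51)=239943, p(52)=281589, p(53)=329931, p(54)=386155.
Final step: p(55) = p(54) + p(53) - p(50) - p(48) + p(43) + p(40) - p(33) - p(29) + p(20) + p(15) - p(4)
= 386155 + 329931 - 204226 - 147273 + 63261 + 37338 - 10143 - 4565 + 627 + 176 - 5
= 451276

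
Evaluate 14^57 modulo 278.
234

Repeated squaring. Binary of 57 = 111001.
14^1 ≡ 14 (mod 278); 14^2 ≡ 196 (mod 278); 14^4 ≡ 52 (mod 278); 14^8 ≡ 202 (mod 278); 14^16 ≡ 216 (mod 278); 14^32 ≡ 230 (mod 278)
14^57 = 14^1 × 14^8 × 14^16 × 14^32 ≡ 234 (mod 278)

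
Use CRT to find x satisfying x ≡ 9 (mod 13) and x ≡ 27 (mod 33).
126

Using Chinese Remainder Theorem:
M = 13 × 33 = 429
M1 = 33, M2 = 13
y1 = 33^(-1) mod 13 = 2
y2 = 13^(-1) mod 33 = 28
x = (9×33×2 + 27×13×28) mod 429 = 126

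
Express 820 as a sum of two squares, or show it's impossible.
6² + 28² (a=6, b=28)

Factorization: 820 = 2^2 × 5 × 41
By Fermat: n is sum of two squares iff every prime p ≡ 3 (mod 4) appears to even power.
All primes ≡ 3 (mod 4) appear to even power.
Search a = 0, 1, 2, … for 820 - a² a perfect square: first hit at a = 6: 820 - 36 = 784 = 28².
820 = 6² + 28² = 36 + 784 ✓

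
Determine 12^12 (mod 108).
0

Repeated squaring. Binary of 12 = 1100.
12^1 ≡ 12 (mod 108); 12^2 ≡ 36 (mod 108); 12^4 ≡ 0 (mod 108); 12^8 ≡ 0 (mod 108)
12^12 = 12^4 × 12^8 ≡ 0 (mod 108)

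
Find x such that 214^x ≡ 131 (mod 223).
206

Baby-step giant-step with step n = ⌈√223⌉ = 15.
Baby steps 214^j mod 223 (j:value) for j=0..14: 0:1, 1:214, 2:81, 3:163, 4:94, 5:46, 6:32, 7:158, 8:139, 9:87, 10:109, 11:134, 12:132, 13:150, 14:211.
Giant-step multiplier: 214^(-15) ≡ 214^(222-15) = 214^207 ≡ 159 (mod 223).
Giant steps γ_i = 131·159^i mod 223: γ_0=131, γ_1=90, γ_2=38, γ_3=21, γ_4=217, γ_5=161, γ_6=177, γ_7=45, γ_8=19, γ_9=122, γ_10=220, γ_11=192, γ_12=200, γ_13=134 (in table at j=11).
x = i·n + j = 13·15 + 11 = 206.
Check: 214^206 ≡ 131 (mod 223).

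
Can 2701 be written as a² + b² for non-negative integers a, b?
10² + 51² (a=10, b=51)

Factorization: 2701 = 37 × 73
By Fermat: n is sum of two squares iff every prime p ≡ 3 (mod 4) appears to even power.
All primes ≡ 3 (mod 4) appear to even power.
Search a = 0, 1, 2, … for 2701 - a² a perfect square: first hit at a = 10: 2701 - 100 = 2601 = 51².
2701 = 10² + 51² = 100 + 2601 ✓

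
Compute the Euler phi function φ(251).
250

251 = 251
φ(n) = n × ∏(1 - 1/p) for each prime p dividing n
φ(251) = 251 × (1 - 1/251) = 250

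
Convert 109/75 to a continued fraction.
[1; 2, 4, 1, 6]

Euclidean algorithm steps:
109 = 1 × 75 + 34
75 = 2 × 34 + 7
34 = 4 × 7 + 6
7 = 1 × 6 + 1
6 = 6 × 1 + 0
Continued fraction: [1; 2, 4, 1, 6]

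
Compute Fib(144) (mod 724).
700

Matrix identity: Q^n = [[F_(n+1), F_n], [F_n, F_(n-1)]] with Q = [[1,1],[1,0]].
n = 144 = 10010000₂. Square-and-multiply, entries mod 724:
Q^1 = [[1,1],[1,0]]
Q^2 = (Q^1)² = [[2,1],[1,1]]
Q^4 = (Q^2)² = [[5,3],[3,2]]
Q^9 = (Q^4)²·Q = [[55,34],[34,21]]
Q^18 = (Q^9)² = [[561,412],[412,149]]
Q^36 = (Q^18)² = [[109,24],[24,85]]
Q^72 = (Q^36)² = [[149,312],[312,561]]
Q^144 = (Q^72)² = [[85,700],[700,109]]
F_144 mod 724 = Q^144[0][1] = 700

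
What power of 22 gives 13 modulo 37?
5

Baby-step giant-step with step n = ⌈√37⌉ = 7.
Baby steps 22^j mod 37 (j:value) for j=0..6: 0:1, 1:22, 2:3, 3:29, 4:9, 5:13, 6:27.
h = 13 is already in the table at j=5, so x = 5.
Check: 22^5 ≡ 13 (mod 37).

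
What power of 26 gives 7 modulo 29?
8

Baby-step giant-step with step n = ⌈√29⌉ = 6.
Baby steps 26^j mod 29 (j:value) for j=0..5: 0:1, 1:26, 2:9, 3:2, 4:23, 5:18.
Giant-step multiplier: 26^(-6) ≡ 26^(28-6) = 26^22 ≡ 22 (mod 29).
Giant steps γ_i = 7·22^i mod 29: γ_0=7, γ_1=9 (in table at j=2).
x = i·n + j = 1·6 + 2 = 8.
Check: 26^8 ≡ 7 (mod 29).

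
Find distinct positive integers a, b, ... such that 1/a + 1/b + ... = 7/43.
1/7 + 1/51 + 1/3071 + 1/11785731 + 1/185204595153417

Greedy algorithm:
7/43: ceiling(43/7) = 7, use 1/7
6/301: ceiling(301/6) = 51, use 1/51
5/15351: ceiling(15351/5) = 3071, use 1/3071
4/47142921: ceiling(47142921/4) = 11785731, use 1/11785731
1/185204595153417: ceiling(185204595153417/1) = 185204595153417, use 1/185204595153417
Result: 7/43 = 1/7 + 1/51 + 1/3071 + 1/11785731 + 1/185204595153417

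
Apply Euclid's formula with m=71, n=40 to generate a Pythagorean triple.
(3441, 5680, 6641)

Euclid's formula: a = m² - n², b = 2mn, c = m² + n²
m = 71, n = 40
a = 71² - 40² = 5041 - 1600 = 3441
b = 2 × 71 × 40 = 5680
c = 71² + 40² = 5041 + 1600 = 6641
Verification: 3441² + 5680² = 11840481 + 32262400 = 44102881 = 6641² ✓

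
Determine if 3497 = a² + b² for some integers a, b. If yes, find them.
4² + 59² (a=4, b=59)

Factorization: 3497 = 13 × 269
By Fermat: n is sum of two squares iff every prime p ≡ 3 (mod 4) appears to even power.
All primes ≡ 3 (mod 4) appear to even power.
Search a = 0, 1, 2, … for 3497 - a² a perfect square: first hit at a = 4: 3497 - 16 = 3481 = 59².
3497 = 4² + 59² = 16 + 3481 ✓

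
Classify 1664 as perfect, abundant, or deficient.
abundant

Proper divisors of 1664: sum = 1 + 2 + 4 + 8 + 13 + 16 + 26 + 32 + 52 + 64 + 104 + 128 + 208 + 416 + 832 = 1906
Since 1906 > 1664, 1664 is abundant.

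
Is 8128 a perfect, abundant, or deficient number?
perfect

Proper divisors of 8128: sum = 1 + 2 + 4 + 8 + 16 + 32 + 64 + 127 + 254 + 508 + 1016 + 2032 + 4064 = 8128
Since 8128 = 8128, 8128 is perfect.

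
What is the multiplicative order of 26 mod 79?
39

79 is prime, so ord(26) divides φ(79) = 78.
Divisors of 78: 1, 2, 3, 6, 13, 26, 39, 78.
Repeated squaring: 26^1 ≡ 26, 26^2 ≡ 44, 26^4 ≡ 40, 26^8 ≡ 20, 26^16 ≡ 5, 26^32 ≡ 25, 26^64 ≡ 72 (mod 79).
Test 26^d mod 79 for each divisor d in increasing order:
26^1 ≡ 26
26^2 ≡ 44
26^3 = 26^2·26^1 ≡ 38
26^6 = 26^4·26^2 ≡ 22
26^13 = 26^8·26^4·26^1 ≡ 23
26^26 = 26^16·26^8·26^2 ≡ 55
26^39 = 26^32·26^4·26^2·26^1 ≡ 1  ← first divisor giving 1
The order is 39.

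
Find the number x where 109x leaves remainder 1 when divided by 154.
65

gcd(109, 154) = 1, so the inverse exists.
Extended Euclidean algorithm on (154, 109):
154 = 1 × 109 + 45  ⟹  45 = (1)·154 + (-1)·109
109 = 2 × 45 + 19  ⟹  19 = (-2)·154 + (3)·109
45 = 2 × 19 + 7  ⟹  7 = (5)·154 + (-7)·109
19 = 2 × 7 + 5  ⟹  5 = (-12)·154 + (17)·109
7 = 1 × 5 + 2  ⟹  2 = (17)·154 + (-24)·109
5 = 2 × 2 + 1  ⟹  1 = (-46)·154 + (65)·109
So (65)·109 ≡ 1 (mod 154), i.e. 109^(-1) ≡ 65 (mod 154).
Check: 109 × 65 = 7085 ≡ 1 (mod 154)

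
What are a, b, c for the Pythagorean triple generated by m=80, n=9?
(6319, 1440, 6481)

Euclid's formula: a = m² - n², b = 2mn, c = m² + n²
m = 80, n = 9
a = 80² - 9² = 6400 - 81 = 6319
b = 2 × 80 × 9 = 1440
c = 80² + 9² = 6400 + 81 = 6481
Verification: 6319² + 1440² = 39929761 + 2073600 = 42003361 = 6481² ✓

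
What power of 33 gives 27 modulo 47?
38

Baby-step giant-step with step n = ⌈√47⌉ = 7.
Baby steps 33^j mod 47 (j:value) for j=0..6: 0:1, 1:33, 2:8, 3:29, 4:17, 5:44, 6:42.
Giant-step multiplier: 33^(-7) ≡ 33^(46-7) = 33^39 ≡ 45 (mod 47).
Giant steps γ_i = 27·45^i mod 47: γ_0=27, γ_1=40, γ_2=14, γ_3=19, γ_4=9, γ_5=29 (in table at j=3).
x = i·n + j = 5·7 + 3 = 38.
Check: 33^38 ≡ 27 (mod 47).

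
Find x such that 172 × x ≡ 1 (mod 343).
2

gcd(172, 343) = 1, so the inverse exists.
Extended Euclidean algorithm on (343, 172):
343 = 1 × 172 + 171  ⟹  171 = (1)·343 + (-1)·172
172 = 1 × 171 + 1  ⟹  1 = (-1)·343 + (2)·172
So (2)·172 ≡ 1 (mod 343), i.e. 172^(-1) ≡ 2 (mod 343).
Check: 172 × 2 = 344 ≡ 1 (mod 343)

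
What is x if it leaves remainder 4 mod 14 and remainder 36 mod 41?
200

Using Chinese Remainder Theorem:
M = 14 × 41 = 574
M1 = 41, M2 = 14
y1 = 41^(-1) mod 14 = 13
y2 = 14^(-1) mod 41 = 3
x = (4×41×13 + 36×14×3) mod 574 = 200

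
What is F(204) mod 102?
60

Matrix identity: Q^n = [[F_(n+1), F_n], [F_n, F_(n-1)]] with Q = [[1,1],[1,0]].
n = 204 = 11001100₂. Square-and-multiply, entries mod 102:
Q^1 = [[1,1],[1,0]]
Q^3 = (Q^1)²·Q = [[3,2],[2,1]]
Q^6 = (Q^3)² = [[13,8],[8,5]]
Q^12 = (Q^6)² = [[29,42],[42,89]]
Q^25 = (Q^12)²·Q = [[13,55],[55,60]]
Q^51 = (Q^25)²·Q = [[69,32],[32,37]]
Q^102 = (Q^51)² = [[73,26],[26,47]]
Q^204 = (Q^102)² = [[89,60],[60,29]]
F_204 mod 102 = Q^204[0][1] = 60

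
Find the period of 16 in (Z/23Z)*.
11

23 is prime, so ord(16) divides φ(23) = 22.
Divisors of 22: 1, 2, 11, 22.
Repeated squaring: 16^1 ≡ 16, 16^2 ≡ 3, 16^4 ≡ 9, 16^8 ≡ 12, 16^16 ≡ 6 (mod 23).
Test 16^d mod 23 for each divisor d in increasing order:
16^1 ≡ 16
16^2 ≡ 3
16^11 = 16^8·16^2·16^1 ≡ 1  ← first divisor giving 1
The order is 11.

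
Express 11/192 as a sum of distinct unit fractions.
1/18 + 1/576

Greedy algorithm:
11/192: ceiling(192/11) = 18, use 1/18
1/576: ceiling(576/1) = 576, use 1/576
Result: 11/192 = 1/18 + 1/576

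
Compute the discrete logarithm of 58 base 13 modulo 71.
36

Baby-step giant-step with step n = ⌈√71⌉ = 9.
Baby steps 13^j mod 71 (j:value) for j=0..8: 0:1, 1:13, 2:27, 3:67, 4:19, 5:34, 6:16, 7:66, 8:6.
Giant-step multiplier: 13^(-9) ≡ 13^(70-9) = 13^61 ≡ 61 (mod 71).
Giant steps γ_i = 58·61^i mod 71: γ_0=58, γ_1=59, γ_2=49, γ_3=7, γ_4=1 (in table at j=0).
x = i·n + j = 4·9 + 0 = 36.
Check: 13^36 ≡ 58 (mod 71).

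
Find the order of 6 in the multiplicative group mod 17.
16

17 is prime, so ord(6) divides φ(17) = 16.
Divisors of 16: 1, 2, 4, 8, 16.
Repeated squaring: 6^1 ≡ 6, 6^2 ≡ 2, 6^4 ≡ 4, 6^8 ≡ 16, 6^16 ≡ 1 (mod 17).
Test 6^d mod 17 for each divisor d in increasing order:
6^1 ≡ 6
6^2 ≡ 2
6^4 ≡ 4
6^8 ≡ 16
6^16 ≡ 1  ← first divisor giving 1
The order is 16.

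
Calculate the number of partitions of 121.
2056148051

p(n) counts ways to write n as a sum of positive integers (order ignored).
Euler's pentagonal recurrence: p(k) = p(k-1) + p(k-2) - p(k-5) - p(k-7) + p(k-12) + p(k-15) - ... (offsets j(3j∓1)/2, signs ++--, p(0)=1, p(<0)=0).
DP table for k = 0..120: p(0)=1, p(1)=1, p(2)=2, p(3)=3, p(4)=5, p(5)=7, p(6)=11, p(7)=15, p(8)=22, p(9)=30, p(10)=42, p(11)=56, p(12)=77, p(13)=101, p(14)=135, p(15)=176, p(16)=231, p(17)=297, p(18)=385, p(19)=490, p(20)=627, p(21)=792, p(22)=1002, p(23)=1255, p(24)=1575, p(25)=1958, p(26)=2436, p(27)=3010, p(28)=3718, p(29)=4565, p(30)=5604, p(31)=6842, p(32)=8349, p(33)=10143, p(34)=12310, p(35)=14883, p(36)=17977, p(37)=21637, p(38)=26015, p(39)=31185, p(40)=37338, p(41)=44583, p(42)=53174, p(43)=63261, p(44)=75175, p(45)=89134, p(46)=105558, p(47)=124754, p(48)=147273, p(49)=173525, p(50)=204226, p(51)=239943, p(52)=281589, p(53)=329931, p(54)=386155, p(55)=451276, p(56)=526823, p(57)=614154, p(58)=715220, p(59)=831820, p(60)=966467, p(61)=1121505, p(62)=1300156, p(63)=1505499, p(64)=1741630, p(65)=2012558, p(66)=2323520, p(67)=2679689, p(68)=3087735, p(69)=3554345, p(70)=4087968, p(71)=4697205, p(72)=5392783, p(73)=6185689, p(74)=7089500, p(75)=8118264, p(76)=9289091, p(77)=10619863, p(78)=12132164, p(79)=13848650, p(80)=15796476, p(81)=18004327, p(82)=20506255, p(83)=23338469, p(84)=26543660, p(85)=30167357, p(86)=34262962, p(87)=38887673, p(88)=44108109, p(89)=49995925, p(90)=56634173, p(91)=64112359, p(92)=72533807, p(93)=82010177, p(94)=92669720, p(95)=104651419, p(96)=118114304, p(97)=133230930, p(98)=150198136, p(99)=169229875, p(100)=190569292, p(101)=214481126, p(102)=241265379, p(103)=271248950, p(104)=304801365, p(105)=342325709, p(106)=384276336, p(107)=431149389, p(108)=483502844, p(109)=541946240, p(110)=607163746, p(111)=679903203, p(112)=761002156, p(113)=851376628, p(114)=952050665, p(115)=1064144451, p(116)=1188908248, p(117)=1327710076, p(118)=1482074143, p(119)=1653668665, p(120)=1844349560.
Final step: p(121) = p(120) + p(119) - p(116) - p(114) + p(109) + p(106) - p(99) - p(95) + p(86) + p(81) - p(70) - p(64) + p(51) + p(44) - p(29) - p(21) + p(4)
= 1844349560 + 1653668665 - 1188908248 - 952050665 + 541946240 + 384276336 - 169229875 - 104651419 + 34262962 + 18004327 - 4087968 - 1741630 + 239943 + 75175 - 4565 - 792 + 5
= 2056148051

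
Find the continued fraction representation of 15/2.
[7; 2]

Euclidean algorithm steps:
15 = 7 × 2 + 1
2 = 2 × 1 + 0
Continued fraction: [7; 2]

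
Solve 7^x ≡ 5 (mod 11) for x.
2

Baby-step giant-step with step n = ⌈√11⌉ = 4.
Baby steps 7^j mod 11 (j:value) for j=0..3: 0:1, 1:7, 2:5, 3:2.
h = 5 is already in the table at j=2, so x = 2.
Check: 7^2 ≡ 5 (mod 11).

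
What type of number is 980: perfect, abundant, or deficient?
abundant

Proper divisors of 980: sum = 1 + 2 + 4 + 5 + 7 + 10 + 14 + 20 + ... + 140 + 196 + 245 + 490 (17 divisors) = 1414
Since 1414 > 980, 980 is abundant.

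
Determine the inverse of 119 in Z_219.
173

gcd(119, 219) = 1, so the inverse exists.
Extended Euclidean algorithm on (219, 119):
219 = 1 × 119 + 100  ⟹  100 = (1)·219 + (-1)·119
119 = 1 × 100 + 19  ⟹  19 = (-1)·219 + (2)·119
100 = 5 × 19 + 5  ⟹  5 = (6)·219 + (-11)·119
19 = 3 × 5 + 4  ⟹  4 = (-19)·219 + (35)·119
5 = 1 × 4 + 1  ⟹  1 = (25)·219 + (-46)·119
So (-46)·119 ≡ 1 (mod 219), i.e. 119^(-1) ≡ -46 ≡ 173 (mod 219).
Check: 119 × 173 = 20587 ≡ 1 (mod 219)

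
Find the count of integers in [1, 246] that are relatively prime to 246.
80

246 = 2 × 3 × 41
φ(n) = n × ∏(1 - 1/p) for each prime p dividing n
φ(246) = 246 × (1 - 1/2) × (1 - 1/3) × (1 - 1/41) = 80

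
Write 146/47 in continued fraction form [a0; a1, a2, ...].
[3; 9, 2, 2]

Euclidean algorithm steps:
146 = 3 × 47 + 5
47 = 9 × 5 + 2
5 = 2 × 2 + 1
2 = 2 × 1 + 0
Continued fraction: [3; 9, 2, 2]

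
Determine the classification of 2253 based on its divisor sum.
deficient

Proper divisors of 2253: sum = 1 + 3 + 751 = 755
Since 755 < 2253, 2253 is deficient.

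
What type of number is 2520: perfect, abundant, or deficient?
abundant

Proper divisors of 2520: sum = 1 + 2 + 3 + 4 + 5 + 6 + 7 + 8 + ... + 504 + 630 + 840 + 1260 (47 divisors) = 6840
Since 6840 > 2520, 2520 is abundant.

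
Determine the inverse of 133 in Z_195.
22

gcd(133, 195) = 1, so the inverse exists.
Extended Euclidean algorithm on (195, 133):
195 = 1 × 133 + 62  ⟹  62 = (1)·195 + (-1)·133
133 = 2 × 62 + 9  ⟹  9 = (-2)·195 + (3)·133
62 = 6 × 9 + 8  ⟹  8 = (13)·195 + (-19)·133
9 = 1 × 8 + 1  ⟹  1 = (-15)·195 + (22)·133
So (22)·133 ≡ 1 (mod 195), i.e. 133^(-1) ≡ 22 (mod 195).
Check: 133 × 22 = 2926 ≡ 1 (mod 195)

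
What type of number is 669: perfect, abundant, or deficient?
deficient

Proper divisors of 669: sum = 1 + 3 + 223 = 227
Since 227 < 669, 669 is deficient.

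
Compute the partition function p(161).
118159068427

p(n) counts ways to write n as a sum of positive integers (order ignored).
Euler's pentagonal recurrence: p(k) = p(k-1) + p(k-2) - p(k-5) - p(k-7) + p(k-12) + p(k-15) - ... (offsets j(3j∓1)/2, signs ++--, p(0)=1, p(<0)=0).
DP table for k = 0..160: p(0)=1, p(1)=1, p(2)=2, p(3)=3, p(4)=5, p(5)=7, p(6)=11, p(7)=15, p(8)=22, p(9)=30, p(10)=42, p(11)=56, p(12)=77, p(13)=101, p(14)=135, p(15)=176, p(16)=231, p(17)=297, p(18)=385, p(19)=490, p(20)=627, p(21)=792, p(22)=1002, p(23)=1255, p(24)=1575, p(25)=1958, p(26)=2436, p(27)=3010, p(28)=3718, p(29)=4565, p(30)=5604, p(31)=6842, p(32)=8349, p(33)=10143, p(34)=12310, p(35)=14883, p(36)=17977, p(37)=21637, p(38)=26015, p(39)=31185, p(40)=37338, p(41)=44583, p(42)=53174, p(43)=63261, p(44)=75175, p(45)=89134, p(46)=105558, p(47)=124754, p(48)=147273, p(49)=173525, p(50)=204226, p(51)=239943, p(52)=281589, p(53)=329931, p(54)=386155, p(55)=451276, p(56)=526823, p(57)=614154, p(58)=715220, p(59)=831820, p(60)=966467, p(61)=1121505, p(62)=1300156, p(63)=1505499, p(64)=1741630, p(65)=2012558, p(66)=2323520, p(67)=2679689, p(68)=3087735, p(69)=3554345, p(70)=4087968, p(71)=4697205, p(72)=5392783, p(73)=6185689, p(74)=7089500, p(75)=8118264, p(76)=9289091, p(77)=10619863, p(78)=12132164, p(79)=13848650, p(80)=15796476, p(81)=18004327, p(82)=20506255, p(83)=23338469, p(84)=26543660, p(85)=30167357, p(86)=34262962, p(87)=38887673, p(88)=44108109, p(89)=49995925, p(90)=56634173, p(91)=64112359, p(92)=72533807, p(93)=82010177, p(94)=92669720, p(95)=104651419, p(96)=118114304, p(97)=133230930, p(98)=150198136, p(99)=169229875, p(100)=190569292, p(101)=214481126, p(102)=241265379, p(103)=271248950, p(104)=304801365, p(105)=342325709, p(106)=384276336, p(107)=431149389, p(108)=483502844, p(109)=541946240, p(110)=607163746, p(111)=679903203, p(112)=761002156, p(113)=851376628, p(114)=952050665, p(115)=1064144451, p(116)=1188908248, p(117)=1327710076, p(118)=1482074143, p(119)=1653668665, p(120)=1844349560, p(121)=2056148051, p(122)=2291320912, p(123)=2552338241, p(124)=2841940500, p(125)=3163127352, p(126)=3519222692, p(127)=3913864295, p(128)=4351078600, p(129)=4835271870, p(130)=5371315400, p(131)=5964539504, p(132)=6620830889, p(133)=7346629512, p(134)=8149040695, p(135)=9035836076, p(136)=10015581680, p(137)=11097645016, p(138)=12292341831, p(139)=13610949895, p(140)=15065878135, p(141)=16670689208, p(142)=18440293320, p(143)=20390982757, p(144)=22540654445, p(145)=24908858009, p(146)=27517052599, p(147)=30388671978, p(148)=33549419497, p(149)=37027355200, p(150)=40853235313, p(151)=45060624582, p(152)=49686288421, p(153)=54770336324, p(154)=60356673280, p(155)=66493182097, p(156)=73232243759, p(157)=80630964769, p(158)=88751778802, p(159)=97662728555, p(160)=107438159466.
Final step: p(161) = p(160) + p(159) - p(156) - p(154) + p(149) + p(146) - p(139) - p(135) + p(126) + p(121) - p(110) - p(104) + p(91) + p(84) - p(69) - p(61) + p(44) + p(35) - p(16) - p(6)
= 107438159466 + 97662728555 - 73232243759 - 60356673280 + 37027355200 + 27517052599 - 13610949895 - 9035836076 + 3519222692 + 2056148051 - 607163746 - 304801365 + 64112359 + 26543660 - 3554345 - 1121505 + 75175 + 14883 - 231 - 11
= 118159068427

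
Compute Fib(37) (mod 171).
134

Matrix identity: Q^n = [[F_(n+1), F_n], [F_n, F_(n-1)]] with Q = [[1,1],[1,0]].
n = 37 = 100101₂. Square-and-multiply, entries mod 171:
Q^1 = [[1,1],[1,0]]
Q^2 = (Q^1)² = [[2,1],[1,1]]
Q^4 = (Q^2)² = [[5,3],[3,2]]
Q^9 = (Q^4)²·Q = [[55,34],[34,21]]
Q^18 = (Q^9)² = [[77,19],[19,58]]
Q^37 = (Q^18)²·Q = [[134,134],[134,0]]
F_37 mod 171 = Q^37[0][1] = 134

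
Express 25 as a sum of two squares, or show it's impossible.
0² + 5² (a=0, b=5)

Factorization: 25 = 5^2
By Fermat: n is sum of two squares iff every prime p ≡ 3 (mod 4) appears to even power.
All primes ≡ 3 (mod 4) appear to even power.
Search a = 0, 1, 2, … for 25 - a² a perfect square: first hit at a = 0: 25 - 0 = 25 = 5².
25 = 0² + 5² = 0 + 25 ✓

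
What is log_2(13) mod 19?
5

Baby-step giant-step with step n = ⌈√19⌉ = 5.
Baby steps 2^j mod 19 (j:value) for j=0..4: 0:1, 1:2, 2:4, 3:8, 4:16.
Giant-step multiplier: 2^(-5) ≡ 2^(18-5) = 2^13 ≡ 3 (mod 19).
Giant steps γ_i = 13·3^i mod 19: γ_0=13, γ_1=1 (in table at j=0).
x = i·n + j = 1·5 + 0 = 5.
Check: 2^5 ≡ 13 (mod 19).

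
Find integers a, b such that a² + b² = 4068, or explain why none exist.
42² + 48² (a=42, b=48)

Factorization: 4068 = 2^2 × 3^2 × 113
By Fermat: n is sum of two squares iff every prime p ≡ 3 (mod 4) appears to even power.
All primes ≡ 3 (mod 4) appear to even power.
Search a = 0, 1, 2, … for 4068 - a² a perfect square: first hit at a = 42: 4068 - 1764 = 2304 = 48².
4068 = 42² + 48² = 1764 + 2304 ✓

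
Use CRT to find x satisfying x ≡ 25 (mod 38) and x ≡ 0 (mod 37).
481

Using Chinese Remainder Theorem:
M = 38 × 37 = 1406
M1 = 37, M2 = 38
y1 = 37^(-1) mod 38 = 37
y2 = 38^(-1) mod 37 = 1
x = (25×37×37 + 0×38×1) mod 1406 = 481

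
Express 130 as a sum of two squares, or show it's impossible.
3² + 11² (a=3, b=11)

Factorization: 130 = 2 × 5 × 13
By Fermat: n is sum of two squares iff every prime p ≡ 3 (mod 4) appears to even power.
All primes ≡ 3 (mod 4) appear to even power.
Search a = 0, 1, 2, … for 130 - a² a perfect square: first hit at a = 3: 130 - 9 = 121 = 11².
130 = 3² + 11² = 9 + 121 ✓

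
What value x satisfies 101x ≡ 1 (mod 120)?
101

gcd(101, 120) = 1, so the inverse exists.
Extended Euclidean algorithm on (120, 101):
120 = 1 × 101 + 19  ⟹  19 = (1)·120 + (-1)·101
101 = 5 × 19 + 6  ⟹  6 = (-5)·120 + (6)·101
19 = 3 × 6 + 1  ⟹  1 = (16)·120 + (-19)·101
So (-19)·101 ≡ 1 (mod 120), i.e. 101^(-1) ≡ -19 ≡ 101 (mod 120).
Check: 101 × 101 = 10201 ≡ 1 (mod 120)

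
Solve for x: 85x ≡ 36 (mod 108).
x ≡ 36 (mod 108)

gcd(85, 108) = 1, which divides 36, so solutions exist.
Find 85^(-1) mod 108 by the extended Euclidean algorithm:
108 = 1 × 85 + 23  ⟹  23 = (1)·108 + (-1)·85
85 = 3 × 23 + 16  ⟹  16 = (-3)·108 + (4)·85
23 = 1 × 16 + 7  ⟹  7 = (4)·108 + (-5)·85
16 = 2 × 7 + 2  ⟹  2 = (-11)·108 + (14)·85
7 = 3 × 2 + 1  ⟹  1 = (37)·108 + (-47)·85
So (-47)·85 ≡ 1 (mod 108), i.e. 85^(-1) ≡ -47 ≡ 61 (mod 108).
x ≡ 61 × 36 = 2196 ≡ 36 (mod 108).
Check: 85 × 36 = 3060 ≡ 36 (mod 108).
Unique solution: x ≡ 36 (mod 108)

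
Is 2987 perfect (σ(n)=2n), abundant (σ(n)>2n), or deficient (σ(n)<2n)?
deficient

Proper divisors of 2987: sum = 1 + 29 + 103 = 133
Since 133 < 2987, 2987 is deficient.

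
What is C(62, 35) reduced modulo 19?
0

Using Lucas' theorem:
Write n=62 and k=35 in base 19:
n in base 19: [3, 5]
k in base 19: [1, 16]
C(62,35) mod 19 = ∏ C(n_i, k_i) mod 19
Digit binomials (mod 19): C(3,1) = 3; C(5,16) = 0 (k_i > n_i)
Product: 3 × 0 = 0 ≡ 0 (mod 19)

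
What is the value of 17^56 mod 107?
9

Repeated squaring. Binary of 56 = 111000.
17^1 ≡ 17 (mod 107); 17^2 ≡ 75 (mod 107); 17^4 ≡ 61 (mod 107); 17^8 ≡ 83 (mod 107); 17^16 ≡ 41 (mod 107); 17^32 ≡ 76 (mod 107)
17^56 = 17^8 × 17^16 × 17^32 ≡ 9 (mod 107)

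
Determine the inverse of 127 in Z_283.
78

gcd(127, 283) = 1, so the inverse exists.
Extended Euclidean algorithm on (283, 127):
283 = 2 × 127 + 29  ⟹  29 = (1)·283 + (-2)·127
127 = 4 × 29 + 11  ⟹  11 = (-4)·283 + (9)·127
29 = 2 × 11 + 7  ⟹  7 = (9)·283 + (-20)·127
11 = 1 × 7 + 4  ⟹  4 = (-13)·283 + (29)·127
7 = 1 × 4 + 3  ⟹  3 = (22)·283 + (-49)·127
4 = 1 × 3 + 1  ⟹  1 = (-35)·283 + (78)·127
So (78)·127 ≡ 1 (mod 283), i.e. 127^(-1) ≡ 78 (mod 283).
Check: 127 × 78 = 9906 ≡ 1 (mod 283)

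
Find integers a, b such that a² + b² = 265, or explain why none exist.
3² + 16² (a=3, b=16)

Factorization: 265 = 5 × 53
By Fermat: n is sum of two squares iff every prime p ≡ 3 (mod 4) appears to even power.
All primes ≡ 3 (mod 4) appear to even power.
Search a = 0, 1, 2, … for 265 - a² a perfect square: first hit at a = 3: 265 - 9 = 256 = 16².
265 = 3² + 16² = 9 + 256 ✓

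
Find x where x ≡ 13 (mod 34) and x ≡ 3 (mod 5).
13

Using Chinese Remainder Theorem:
M = 34 × 5 = 170
M1 = 5, M2 = 34
y1 = 5^(-1) mod 34 = 7
y2 = 34^(-1) mod 5 = 4
x = (13×5×7 + 3×34×4) mod 170 = 13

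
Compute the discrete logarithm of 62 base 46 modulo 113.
54

Baby-step giant-step with step n = ⌈√113⌉ = 11.
Baby steps 46^j mod 113 (j:value) for j=0..10: 0:1, 1:46, 2:82, 3:43, 4:57, 5:23, 6:41, 7:78, 8:85, 9:68, 10:77.
Giant-step multiplier: 46^(-11) ≡ 46^(112-11) = 46^101 ≡ 29 (mod 113).
Giant steps γ_i = 62·29^i mod 113: γ_0=62, γ_1=103, γ_2=49, γ_3=65, γ_4=77 (in table at j=10).
x = i·n + j = 4·11 + 10 = 54.
Check: 46^54 ≡ 62 (mod 113).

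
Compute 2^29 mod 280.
32

Repeated squaring. Binary of 29 = 11101.
2^1 ≡ 2 (mod 280); 2^2 ≡ 4 (mod 280); 2^4 ≡ 16 (mod 280); 2^8 ≡ 256 (mod 280); 2^16 ≡ 16 (mod 280)
2^29 = 2^1 × 2^4 × 2^8 × 2^16 ≡ 32 (mod 280)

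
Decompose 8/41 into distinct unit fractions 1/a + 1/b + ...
1/6 + 1/36 + 1/1476

Greedy algorithm:
8/41: ceiling(41/8) = 6, use 1/6
7/246: ceiling(246/7) = 36, use 1/36
1/1476: ceiling(1476/1) = 1476, use 1/1476
Result: 8/41 = 1/6 + 1/36 + 1/1476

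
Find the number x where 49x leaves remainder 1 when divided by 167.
75

gcd(49, 167) = 1, so the inverse exists.
Extended Euclidean algorithm on (167, 49):
167 = 3 × 49 + 20  ⟹  20 = (1)·167 + (-3)·49
49 = 2 × 20 + 9  ⟹  9 = (-2)·167 + (7)·49
20 = 2 × 9 + 2  ⟹  2 = (5)·167 + (-17)·49
9 = 4 × 2 + 1  ⟹  1 = (-22)·167 + (75)·49
So (75)·49 ≡ 1 (mod 167), i.e. 49^(-1) ≡ 75 (mod 167).
Check: 49 × 75 = 3675 ≡ 1 (mod 167)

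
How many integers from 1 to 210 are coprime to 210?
48

210 = 2 × 3 × 5 × 7
φ(n) = n × ∏(1 - 1/p) for each prime p dividing n
φ(210) = 210 × (1 - 1/2) × (1 - 1/3) × (1 - 1/5) × (1 - 1/7) = 48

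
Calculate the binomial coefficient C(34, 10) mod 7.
3

Using Lucas' theorem:
Write n=34 and k=10 in base 7:
n in base 7: [4, 6]
k in base 7: [1, 3]
C(34,10) mod 7 = ∏ C(n_i, k_i) mod 7
Digit binomials (mod 7): C(4,1) = 4; C(6,3) = 20 ≡ 6
Product: 4 × 6 = 24 ≡ 3 (mod 7)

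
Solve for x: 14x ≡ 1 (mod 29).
27

gcd(14, 29) = 1, so the inverse exists.
Extended Euclidean algorithm on (29, 14):
29 = 2 × 14 + 1  ⟹  1 = (1)·29 + (-2)·14
So (-2)·14 ≡ 1 (mod 29), i.e. 14^(-1) ≡ -2 ≡ 27 (mod 29).
Check: 14 × 27 = 378 ≡ 1 (mod 29)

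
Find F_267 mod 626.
340

Matrix identity: Q^n = [[F_(n+1), F_n], [F_n, F_(n-1)]] with Q = [[1,1],[1,0]].
n = 267 = 100001011₂. Square-and-multiply, entries mod 626:
Q^1 = [[1,1],[1,0]]
Q^2 = (Q^1)² = [[2,1],[1,1]]
Q^4 = (Q^2)² = [[5,3],[3,2]]
Q^8 = (Q^4)² = [[34,21],[21,13]]
Q^16 = (Q^8)² = [[345,361],[361,610]]
Q^33 = (Q^16)²·Q = [[27,198],[198,455]]
Q^66 = (Q^33)² = [[495,284],[284,211]]
Q^133 = (Q^66)²·Q = [[345,161],[161,184]]
Q^267 = (Q^133)²·Q = [[373,340],[340,33]]
F_267 mod 626 = Q^267[0][1] = 340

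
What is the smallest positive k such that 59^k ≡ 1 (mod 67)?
11

67 is prime, so ord(59) divides φ(67) = 66.
Divisors of 66: 1, 2, 3, 6, 11, 22, 33, 66.
Repeated squaring: 59^1 ≡ 59, 59^2 ≡ 64, 59^4 ≡ 9, 59^8 ≡ 14, 59^16 ≡ 62, 59^32 ≡ 25, 59^64 ≡ 22 (mod 67).
Test 59^d mod 67 for each divisor d in increasing order:
59^1 ≡ 59
59^2 ≡ 64
59^3 = 59^2·59^1 ≡ 24
59^6 = 59^4·59^2 ≡ 40
59^11 = 59^8·59^2·59^1 ≡ 1  ← first divisor giving 1
The order is 11.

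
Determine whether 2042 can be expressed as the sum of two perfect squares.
19² + 41² (a=19, b=41)

Factorization: 2042 = 2 × 1021
By Fermat: n is sum of two squares iff every prime p ≡ 3 (mod 4) appears to even power.
All primes ≡ 3 (mod 4) appear to even power.
Search a = 0, 1, 2, … for 2042 - a² a perfect square: first hit at a = 19: 2042 - 361 = 1681 = 41².
2042 = 19² + 41² = 361 + 1681 ✓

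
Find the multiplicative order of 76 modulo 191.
190

191 is prime, so ord(76) divides φ(191) = 190.
Divisors of 190: 1, 2, 5, 10, 19, 38, 95, 190.
Repeated squaring: 76^1 ≡ 76, 76^2 ≡ 46, 76^4 ≡ 15, 76^8 ≡ 34, 76^16 ≡ 10, 76^32 ≡ 100, 76^64 ≡ 68, 76^128 ≡ 40 (mod 191).
Test 76^d mod 191 for each divisor d in increasing order:
76^1 ≡ 76
76^2 ≡ 46
76^5 = 76^4·76^1 ≡ 185
76^10 = 76^8·76^2 ≡ 36
76^19 = 76^16·76^2·76^1 ≡ 7
76^38 = 76^32·76^4·76^2 ≡ 49
76^95 = 76^64·76^16·76^8·76^4·76^2·76^1 ≡ 190
76^190 = 76^128·76^32·76^16·76^8·76^4·76^2 ≡ 1  ← first divisor giving 1
The order is 190.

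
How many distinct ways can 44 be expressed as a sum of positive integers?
75175

p(n) counts ways to write n as a sum of positive integers (order ignored).
Euler's pentagonal recurrence: p(k) = p(k-1) + p(k-2) - p(k-5) - p(k-7) + p(k-12) + p(k-15) - ... (offsets j(3j∓1)/2, signs ++--, p(0)=1, p(<0)=0).
DP table for k = 0..43: p(0)=1, p(1)=1, p(2)=2, p(3)=3, p(4)=5, p(5)=7, p(6)=11, p(7)=15, p(8)=22, p(9)=30, p(10)=42, p(11)=56, p(12)=77, p(13)=101, p(14)=135, p(15)=176, p(16)=231, p(17)=297, p(18)=385, p(19)=490, p(20)=627, p(21)=792, p(22)=1002, p(23)=1255, p(24)=1575, p(25)=1958, p(26)=2436, p(27)=3010, p(28)=3718, p(29)=4565, p(30)=5604, p(31)=6842, p(32)=8349, p(33)=10143, p(34)=12310, p(35)=14883, p(36)=17977, p(37)=21637, p(38)=26015, p(39)=31185, p(40)=37338, p(41)=44583, p(42)=53174, p(43)=63261.
Final step: p(44) = p(43) + p(42) - p(39) - p(37) + p(32) + p(29) - p(22) - p(18) + p(9) + p(4)
= 63261 + 53174 - 31185 - 21637 + 8349 + 4565 - 1002 - 385 + 30 + 5
= 75175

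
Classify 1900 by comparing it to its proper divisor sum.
abundant

Proper divisors of 1900: sum = 1 + 2 + 4 + 5 + 10 + 19 + 20 + 25 + ... + 190 + 380 + 475 + 950 (17 divisors) = 2440
Since 2440 > 1900, 1900 is abundant.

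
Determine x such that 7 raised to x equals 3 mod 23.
2

Baby-step giant-step with step n = ⌈√23⌉ = 5.
Baby steps 7^j mod 23 (j:value) for j=0..4: 0:1, 1:7, 2:3, 3:21, 4:9.
h = 3 is already in the table at j=2, so x = 2.
Check: 7^2 ≡ 3 (mod 23).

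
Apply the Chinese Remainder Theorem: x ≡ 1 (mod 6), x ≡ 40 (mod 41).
163

Using Chinese Remainder Theorem:
M = 6 × 41 = 246
M1 = 41, M2 = 6
y1 = 41^(-1) mod 6 = 5
y2 = 6^(-1) mod 41 = 7
x = (1×41×5 + 40×6×7) mod 246 = 163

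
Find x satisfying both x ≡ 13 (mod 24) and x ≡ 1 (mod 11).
133

Using Chinese Remainder Theorem:
M = 24 × 11 = 264
M1 = 11, M2 = 24
y1 = 11^(-1) mod 24 = 11
y2 = 24^(-1) mod 11 = 6
x = (13×11×11 + 1×24×6) mod 264 = 133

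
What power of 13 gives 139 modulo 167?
151

Baby-step giant-step with step n = ⌈√167⌉ = 13.
Baby steps 13^j mod 167 (j:value) for j=0..12: 0:1, 1:13, 2:2, 3:26, 4:4, 5:52, 6:8, 7:104, 8:16, 9:41, 10:32, 11:82, 12:64.
Giant-step multiplier: 13^(-13) ≡ 13^(166-13) = 13^153 ≡ 111 (mod 167).
Giant steps γ_i = 139·111^i mod 167: γ_0=139, γ_1=65, γ_2=34, γ_3=100, γ_4=78, γ_5=141, γ_6=120, γ_7=127, γ_8=69, γ_9=144, γ_10=119, γ_11=16 (in table at j=8).
x = i·n + j = 11·13 + 8 = 151.
Check: 13^151 ≡ 139 (mod 167).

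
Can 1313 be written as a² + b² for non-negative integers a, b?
17² + 32² (a=17, b=32)

Factorization: 1313 = 13 × 101
By Fermat: n is sum of two squares iff every prime p ≡ 3 (mod 4) appears to even power.
All primes ≡ 3 (mod 4) appear to even power.
Search a = 0, 1, 2, … for 1313 - a² a perfect square: first hit at a = 17: 1313 - 289 = 1024 = 32².
1313 = 17² + 32² = 289 + 1024 ✓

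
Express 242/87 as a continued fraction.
[2; 1, 3, 1, 1, 2, 1, 2]

Euclidean algorithm steps:
242 = 2 × 87 + 68
87 = 1 × 68 + 19
68 = 3 × 19 + 11
19 = 1 × 11 + 8
11 = 1 × 8 + 3
8 = 2 × 3 + 2
3 = 1 × 2 + 1
2 = 2 × 1 + 0
Continued fraction: [2; 1, 3, 1, 1, 2, 1, 2]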